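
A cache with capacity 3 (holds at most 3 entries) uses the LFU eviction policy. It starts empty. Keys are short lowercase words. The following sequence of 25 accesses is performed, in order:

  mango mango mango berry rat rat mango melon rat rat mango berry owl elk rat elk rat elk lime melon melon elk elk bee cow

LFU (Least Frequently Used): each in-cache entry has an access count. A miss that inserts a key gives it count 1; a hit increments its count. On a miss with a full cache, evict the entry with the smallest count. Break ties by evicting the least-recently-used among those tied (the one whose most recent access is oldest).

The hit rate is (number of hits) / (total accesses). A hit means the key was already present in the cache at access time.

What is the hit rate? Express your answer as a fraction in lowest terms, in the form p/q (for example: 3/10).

LFU simulation (capacity=3):
  1. access mango: MISS. Cache: [mango(c=1)]
  2. access mango: HIT, count now 2. Cache: [mango(c=2)]
  3. access mango: HIT, count now 3. Cache: [mango(c=3)]
  4. access berry: MISS. Cache: [berry(c=1) mango(c=3)]
  5. access rat: MISS. Cache: [berry(c=1) rat(c=1) mango(c=3)]
  6. access rat: HIT, count now 2. Cache: [berry(c=1) rat(c=2) mango(c=3)]
  7. access mango: HIT, count now 4. Cache: [berry(c=1) rat(c=2) mango(c=4)]
  8. access melon: MISS, evict berry(c=1). Cache: [melon(c=1) rat(c=2) mango(c=4)]
  9. access rat: HIT, count now 3. Cache: [melon(c=1) rat(c=3) mango(c=4)]
  10. access rat: HIT, count now 4. Cache: [melon(c=1) mango(c=4) rat(c=4)]
  11. access mango: HIT, count now 5. Cache: [melon(c=1) rat(c=4) mango(c=5)]
  12. access berry: MISS, evict melon(c=1). Cache: [berry(c=1) rat(c=4) mango(c=5)]
  13. access owl: MISS, evict berry(c=1). Cache: [owl(c=1) rat(c=4) mango(c=5)]
  14. access elk: MISS, evict owl(c=1). Cache: [elk(c=1) rat(c=4) mango(c=5)]
  15. access rat: HIT, count now 5. Cache: [elk(c=1) mango(c=5) rat(c=5)]
  16. access elk: HIT, count now 2. Cache: [elk(c=2) mango(c=5) rat(c=5)]
  17. access rat: HIT, count now 6. Cache: [elk(c=2) mango(c=5) rat(c=6)]
  18. access elk: HIT, count now 3. Cache: [elk(c=3) mango(c=5) rat(c=6)]
  19. access lime: MISS, evict elk(c=3). Cache: [lime(c=1) mango(c=5) rat(c=6)]
  20. access melon: MISS, evict lime(c=1). Cache: [melon(c=1) mango(c=5) rat(c=6)]
  21. access melon: HIT, count now 2. Cache: [melon(c=2) mango(c=5) rat(c=6)]
  22. access elk: MISS, evict melon(c=2). Cache: [elk(c=1) mango(c=5) rat(c=6)]
  23. access elk: HIT, count now 2. Cache: [elk(c=2) mango(c=5) rat(c=6)]
  24. access bee: MISS, evict elk(c=2). Cache: [bee(c=1) mango(c=5) rat(c=6)]
  25. access cow: MISS, evict bee(c=1). Cache: [cow(c=1) mango(c=5) rat(c=6)]
Total: 13 hits, 12 misses, 9 evictions

Hit rate = 13/25

Answer: 13/25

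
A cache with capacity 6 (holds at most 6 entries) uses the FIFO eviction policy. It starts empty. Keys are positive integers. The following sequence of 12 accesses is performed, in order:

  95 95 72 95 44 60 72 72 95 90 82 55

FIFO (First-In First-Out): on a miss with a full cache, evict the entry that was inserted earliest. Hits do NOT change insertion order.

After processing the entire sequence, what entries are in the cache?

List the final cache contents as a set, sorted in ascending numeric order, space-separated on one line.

Answer: 44 55 60 72 82 90

Derivation:
FIFO simulation (capacity=6):
  1. access 95: MISS. Cache (old->new): [95]
  2. access 95: HIT. Cache (old->new): [95]
  3. access 72: MISS. Cache (old->new): [95 72]
  4. access 95: HIT. Cache (old->new): [95 72]
  5. access 44: MISS. Cache (old->new): [95 72 44]
  6. access 60: MISS. Cache (old->new): [95 72 44 60]
  7. access 72: HIT. Cache (old->new): [95 72 44 60]
  8. access 72: HIT. Cache (old->new): [95 72 44 60]
  9. access 95: HIT. Cache (old->new): [95 72 44 60]
  10. access 90: MISS. Cache (old->new): [95 72 44 60 90]
  11. access 82: MISS. Cache (old->new): [95 72 44 60 90 82]
  12. access 55: MISS, evict 95. Cache (old->new): [72 44 60 90 82 55]
Total: 5 hits, 7 misses, 1 evictions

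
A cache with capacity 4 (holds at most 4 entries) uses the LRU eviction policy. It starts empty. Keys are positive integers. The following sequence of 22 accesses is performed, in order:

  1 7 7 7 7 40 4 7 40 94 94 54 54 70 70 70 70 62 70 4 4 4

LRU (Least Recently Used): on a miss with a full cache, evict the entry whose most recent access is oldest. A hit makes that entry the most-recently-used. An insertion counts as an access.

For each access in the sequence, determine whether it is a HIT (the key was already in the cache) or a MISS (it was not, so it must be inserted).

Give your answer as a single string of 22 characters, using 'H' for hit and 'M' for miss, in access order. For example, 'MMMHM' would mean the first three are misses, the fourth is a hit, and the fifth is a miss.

Answer: MMHHHMMHHMHMHMHHHMHMHH

Derivation:
LRU simulation (capacity=4):
  1. access 1: MISS. Cache (LRU->MRU): [1]
  2. access 7: MISS. Cache (LRU->MRU): [1 7]
  3. access 7: HIT. Cache (LRU->MRU): [1 7]
  4. access 7: HIT. Cache (LRU->MRU): [1 7]
  5. access 7: HIT. Cache (LRU->MRU): [1 7]
  6. access 40: MISS. Cache (LRU->MRU): [1 7 40]
  7. access 4: MISS. Cache (LRU->MRU): [1 7 40 4]
  8. access 7: HIT. Cache (LRU->MRU): [1 40 4 7]
  9. access 40: HIT. Cache (LRU->MRU): [1 4 7 40]
  10. access 94: MISS, evict 1. Cache (LRU->MRU): [4 7 40 94]
  11. access 94: HIT. Cache (LRU->MRU): [4 7 40 94]
  12. access 54: MISS, evict 4. Cache (LRU->MRU): [7 40 94 54]
  13. access 54: HIT. Cache (LRU->MRU): [7 40 94 54]
  14. access 70: MISS, evict 7. Cache (LRU->MRU): [40 94 54 70]
  15. access 70: HIT. Cache (LRU->MRU): [40 94 54 70]
  16. access 70: HIT. Cache (LRU->MRU): [40 94 54 70]
  17. access 70: HIT. Cache (LRU->MRU): [40 94 54 70]
  18. access 62: MISS, evict 40. Cache (LRU->MRU): [94 54 70 62]
  19. access 70: HIT. Cache (LRU->MRU): [94 54 62 70]
  20. access 4: MISS, evict 94. Cache (LRU->MRU): [54 62 70 4]
  21. access 4: HIT. Cache (LRU->MRU): [54 62 70 4]
  22. access 4: HIT. Cache (LRU->MRU): [54 62 70 4]
Total: 13 hits, 9 misses, 5 evictions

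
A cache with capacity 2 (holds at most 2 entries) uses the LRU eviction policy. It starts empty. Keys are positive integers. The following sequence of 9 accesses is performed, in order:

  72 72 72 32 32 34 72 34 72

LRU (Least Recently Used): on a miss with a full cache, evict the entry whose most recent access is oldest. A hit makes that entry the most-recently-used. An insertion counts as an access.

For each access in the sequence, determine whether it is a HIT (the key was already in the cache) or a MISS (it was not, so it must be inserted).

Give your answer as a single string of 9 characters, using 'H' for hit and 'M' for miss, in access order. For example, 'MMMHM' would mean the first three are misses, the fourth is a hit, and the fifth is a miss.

LRU simulation (capacity=2):
  1. access 72: MISS. Cache (LRU->MRU): [72]
  2. access 72: HIT. Cache (LRU->MRU): [72]
  3. access 72: HIT. Cache (LRU->MRU): [72]
  4. access 32: MISS. Cache (LRU->MRU): [72 32]
  5. access 32: HIT. Cache (LRU->MRU): [72 32]
  6. access 34: MISS, evict 72. Cache (LRU->MRU): [32 34]
  7. access 72: MISS, evict 32. Cache (LRU->MRU): [34 72]
  8. access 34: HIT. Cache (LRU->MRU): [72 34]
  9. access 72: HIT. Cache (LRU->MRU): [34 72]
Total: 5 hits, 4 misses, 2 evictions

Answer: MHHMHMMHH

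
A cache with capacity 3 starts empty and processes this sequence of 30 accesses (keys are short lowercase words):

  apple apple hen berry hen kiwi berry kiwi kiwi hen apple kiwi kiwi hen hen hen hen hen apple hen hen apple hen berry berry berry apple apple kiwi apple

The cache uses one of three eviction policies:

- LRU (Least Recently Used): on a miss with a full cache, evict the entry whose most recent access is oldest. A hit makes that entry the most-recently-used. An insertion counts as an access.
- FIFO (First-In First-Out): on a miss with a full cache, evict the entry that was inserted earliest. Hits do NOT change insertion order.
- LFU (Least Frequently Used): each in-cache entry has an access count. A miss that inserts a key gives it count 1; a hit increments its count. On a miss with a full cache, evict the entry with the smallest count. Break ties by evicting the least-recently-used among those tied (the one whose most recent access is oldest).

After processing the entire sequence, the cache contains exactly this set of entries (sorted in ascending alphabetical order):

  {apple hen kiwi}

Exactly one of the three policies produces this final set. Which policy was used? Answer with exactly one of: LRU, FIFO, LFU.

Simulating under each policy and comparing final sets:
  LRU: final set = {apple berry kiwi} -> differs
  FIFO: final set = {apple berry kiwi} -> differs
  LFU: final set = {apple hen kiwi} -> MATCHES target
Only LFU produces the target set.

Answer: LFU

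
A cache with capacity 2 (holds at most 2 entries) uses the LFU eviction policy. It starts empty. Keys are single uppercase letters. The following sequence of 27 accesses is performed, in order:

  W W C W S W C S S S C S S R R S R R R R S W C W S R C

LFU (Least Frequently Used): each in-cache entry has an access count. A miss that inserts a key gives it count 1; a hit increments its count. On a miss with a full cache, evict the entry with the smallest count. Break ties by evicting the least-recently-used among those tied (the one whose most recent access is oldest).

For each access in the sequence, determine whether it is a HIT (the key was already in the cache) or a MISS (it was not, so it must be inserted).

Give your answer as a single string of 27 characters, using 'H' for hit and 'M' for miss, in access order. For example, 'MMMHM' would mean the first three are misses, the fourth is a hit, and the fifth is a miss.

LFU simulation (capacity=2):
  1. access W: MISS. Cache: [W(c=1)]
  2. access W: HIT, count now 2. Cache: [W(c=2)]
  3. access C: MISS. Cache: [C(c=1) W(c=2)]
  4. access W: HIT, count now 3. Cache: [C(c=1) W(c=3)]
  5. access S: MISS, evict C(c=1). Cache: [S(c=1) W(c=3)]
  6. access W: HIT, count now 4. Cache: [S(c=1) W(c=4)]
  7. access C: MISS, evict S(c=1). Cache: [C(c=1) W(c=4)]
  8. access S: MISS, evict C(c=1). Cache: [S(c=1) W(c=4)]
  9. access S: HIT, count now 2. Cache: [S(c=2) W(c=4)]
  10. access S: HIT, count now 3. Cache: [S(c=3) W(c=4)]
  11. access C: MISS, evict S(c=3). Cache: [C(c=1) W(c=4)]
  12. access S: MISS, evict C(c=1). Cache: [S(c=1) W(c=4)]
  13. access S: HIT, count now 2. Cache: [S(c=2) W(c=4)]
  14. access R: MISS, evict S(c=2). Cache: [R(c=1) W(c=4)]
  15. access R: HIT, count now 2. Cache: [R(c=2) W(c=4)]
  16. access S: MISS, evict R(c=2). Cache: [S(c=1) W(c=4)]
  17. access R: MISS, evict S(c=1). Cache: [R(c=1) W(c=4)]
  18. access R: HIT, count now 2. Cache: [R(c=2) W(c=4)]
  19. access R: HIT, count now 3. Cache: [R(c=3) W(c=4)]
  20. access R: HIT, count now 4. Cache: [W(c=4) R(c=4)]
  21. access S: MISS, evict W(c=4). Cache: [S(c=1) R(c=4)]
  22. access W: MISS, evict S(c=1). Cache: [W(c=1) R(c=4)]
  23. access C: MISS, evict W(c=1). Cache: [C(c=1) R(c=4)]
  24. access W: MISS, evict C(c=1). Cache: [W(c=1) R(c=4)]
  25. access S: MISS, evict W(c=1). Cache: [S(c=1) R(c=4)]
  26. access R: HIT, count now 5. Cache: [S(c=1) R(c=5)]
  27. access C: MISS, evict S(c=1). Cache: [C(c=1) R(c=5)]
Total: 11 hits, 16 misses, 14 evictions

Answer: MHMHMHMMHHMMHMHMMHHHMMMMMHM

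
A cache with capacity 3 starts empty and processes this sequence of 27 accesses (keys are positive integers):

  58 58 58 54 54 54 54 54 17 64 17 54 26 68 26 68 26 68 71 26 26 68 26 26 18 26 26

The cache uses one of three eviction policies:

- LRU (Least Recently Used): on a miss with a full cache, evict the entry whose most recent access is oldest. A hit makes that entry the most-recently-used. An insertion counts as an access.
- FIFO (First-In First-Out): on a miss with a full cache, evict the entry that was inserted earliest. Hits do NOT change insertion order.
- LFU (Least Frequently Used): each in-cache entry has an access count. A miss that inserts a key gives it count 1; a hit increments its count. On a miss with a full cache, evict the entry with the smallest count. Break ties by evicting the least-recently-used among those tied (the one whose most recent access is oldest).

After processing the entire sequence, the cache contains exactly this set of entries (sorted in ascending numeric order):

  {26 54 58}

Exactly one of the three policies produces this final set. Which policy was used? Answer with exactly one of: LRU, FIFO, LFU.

Answer: LFU

Derivation:
Simulating under each policy and comparing final sets:
  LRU: final set = {18 26 68} -> differs
  FIFO: final set = {18 26 71} -> differs
  LFU: final set = {26 54 58} -> MATCHES target
Only LFU produces the target set.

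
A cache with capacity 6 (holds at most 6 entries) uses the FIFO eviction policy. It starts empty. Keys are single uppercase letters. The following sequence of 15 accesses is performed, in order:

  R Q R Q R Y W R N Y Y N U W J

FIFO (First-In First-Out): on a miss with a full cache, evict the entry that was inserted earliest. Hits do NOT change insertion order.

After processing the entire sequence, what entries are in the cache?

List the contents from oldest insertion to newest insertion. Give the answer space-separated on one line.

Answer: Q Y W N U J

Derivation:
FIFO simulation (capacity=6):
  1. access R: MISS. Cache (old->new): [R]
  2. access Q: MISS. Cache (old->new): [R Q]
  3. access R: HIT. Cache (old->new): [R Q]
  4. access Q: HIT. Cache (old->new): [R Q]
  5. access R: HIT. Cache (old->new): [R Q]
  6. access Y: MISS. Cache (old->new): [R Q Y]
  7. access W: MISS. Cache (old->new): [R Q Y W]
  8. access R: HIT. Cache (old->new): [R Q Y W]
  9. access N: MISS. Cache (old->new): [R Q Y W N]
  10. access Y: HIT. Cache (old->new): [R Q Y W N]
  11. access Y: HIT. Cache (old->new): [R Q Y W N]
  12. access N: HIT. Cache (old->new): [R Q Y W N]
  13. access U: MISS. Cache (old->new): [R Q Y W N U]
  14. access W: HIT. Cache (old->new): [R Q Y W N U]
  15. access J: MISS, evict R. Cache (old->new): [Q Y W N U J]
Total: 8 hits, 7 misses, 1 evictions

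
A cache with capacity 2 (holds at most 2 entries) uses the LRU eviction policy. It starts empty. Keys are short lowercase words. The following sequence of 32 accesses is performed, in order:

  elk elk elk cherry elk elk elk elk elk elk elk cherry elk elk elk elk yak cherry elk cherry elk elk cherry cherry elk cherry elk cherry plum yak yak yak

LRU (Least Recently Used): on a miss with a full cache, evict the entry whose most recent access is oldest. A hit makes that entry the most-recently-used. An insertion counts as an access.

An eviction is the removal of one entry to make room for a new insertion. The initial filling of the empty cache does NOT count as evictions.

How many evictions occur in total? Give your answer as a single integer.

Answer: 5

Derivation:
LRU simulation (capacity=2):
  1. access elk: MISS. Cache (LRU->MRU): [elk]
  2. access elk: HIT. Cache (LRU->MRU): [elk]
  3. access elk: HIT. Cache (LRU->MRU): [elk]
  4. access cherry: MISS. Cache (LRU->MRU): [elk cherry]
  5. access elk: HIT. Cache (LRU->MRU): [cherry elk]
  6. access elk: HIT. Cache (LRU->MRU): [cherry elk]
  7. access elk: HIT. Cache (LRU->MRU): [cherry elk]
  8. access elk: HIT. Cache (LRU->MRU): [cherry elk]
  9. access elk: HIT. Cache (LRU->MRU): [cherry elk]
  10. access elk: HIT. Cache (LRU->MRU): [cherry elk]
  11. access elk: HIT. Cache (LRU->MRU): [cherry elk]
  12. access cherry: HIT. Cache (LRU->MRU): [elk cherry]
  13. access elk: HIT. Cache (LRU->MRU): [cherry elk]
  14. access elk: HIT. Cache (LRU->MRU): [cherry elk]
  15. access elk: HIT. Cache (LRU->MRU): [cherry elk]
  16. access elk: HIT. Cache (LRU->MRU): [cherry elk]
  17. access yak: MISS, evict cherry. Cache (LRU->MRU): [elk yak]
  18. access cherry: MISS, evict elk. Cache (LRU->MRU): [yak cherry]
  19. access elk: MISS, evict yak. Cache (LRU->MRU): [cherry elk]
  20. access cherry: HIT. Cache (LRU->MRU): [elk cherry]
  21. access elk: HIT. Cache (LRU->MRU): [cherry elk]
  22. access elk: HIT. Cache (LRU->MRU): [cherry elk]
  23. access cherry: HIT. Cache (LRU->MRU): [elk cherry]
  24. access cherry: HIT. Cache (LRU->MRU): [elk cherry]
  25. access elk: HIT. Cache (LRU->MRU): [cherry elk]
  26. access cherry: HIT. Cache (LRU->MRU): [elk cherry]
  27. access elk: HIT. Cache (LRU->MRU): [cherry elk]
  28. access cherry: HIT. Cache (LRU->MRU): [elk cherry]
  29. access plum: MISS, evict elk. Cache (LRU->MRU): [cherry plum]
  30. access yak: MISS, evict cherry. Cache (LRU->MRU): [plum yak]
  31. access yak: HIT. Cache (LRU->MRU): [plum yak]
  32. access yak: HIT. Cache (LRU->MRU): [plum yak]
Total: 25 hits, 7 misses, 5 evictions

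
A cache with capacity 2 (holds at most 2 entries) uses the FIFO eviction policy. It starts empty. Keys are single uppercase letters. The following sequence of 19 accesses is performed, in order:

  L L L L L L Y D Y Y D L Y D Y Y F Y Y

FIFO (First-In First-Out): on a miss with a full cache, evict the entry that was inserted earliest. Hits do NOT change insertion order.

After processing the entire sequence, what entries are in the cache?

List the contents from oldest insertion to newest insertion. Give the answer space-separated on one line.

FIFO simulation (capacity=2):
  1. access L: MISS. Cache (old->new): [L]
  2. access L: HIT. Cache (old->new): [L]
  3. access L: HIT. Cache (old->new): [L]
  4. access L: HIT. Cache (old->new): [L]
  5. access L: HIT. Cache (old->new): [L]
  6. access L: HIT. Cache (old->new): [L]
  7. access Y: MISS. Cache (old->new): [L Y]
  8. access D: MISS, evict L. Cache (old->new): [Y D]
  9. access Y: HIT. Cache (old->new): [Y D]
  10. access Y: HIT. Cache (old->new): [Y D]
  11. access D: HIT. Cache (old->new): [Y D]
  12. access L: MISS, evict Y. Cache (old->new): [D L]
  13. access Y: MISS, evict D. Cache (old->new): [L Y]
  14. access D: MISS, evict L. Cache (old->new): [Y D]
  15. access Y: HIT. Cache (old->new): [Y D]
  16. access Y: HIT. Cache (old->new): [Y D]
  17. access F: MISS, evict Y. Cache (old->new): [D F]
  18. access Y: MISS, evict D. Cache (old->new): [F Y]
  19. access Y: HIT. Cache (old->new): [F Y]
Total: 11 hits, 8 misses, 6 evictions

Answer: F Y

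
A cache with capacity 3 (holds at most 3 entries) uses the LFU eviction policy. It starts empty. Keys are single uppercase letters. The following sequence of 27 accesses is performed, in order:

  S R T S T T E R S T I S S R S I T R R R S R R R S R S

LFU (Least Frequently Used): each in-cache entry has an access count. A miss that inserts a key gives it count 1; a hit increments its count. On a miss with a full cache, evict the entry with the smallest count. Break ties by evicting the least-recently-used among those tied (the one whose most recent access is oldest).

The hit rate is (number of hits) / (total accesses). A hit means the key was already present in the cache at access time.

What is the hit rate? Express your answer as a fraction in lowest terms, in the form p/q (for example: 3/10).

Answer: 2/3

Derivation:
LFU simulation (capacity=3):
  1. access S: MISS. Cache: [S(c=1)]
  2. access R: MISS. Cache: [S(c=1) R(c=1)]
  3. access T: MISS. Cache: [S(c=1) R(c=1) T(c=1)]
  4. access S: HIT, count now 2. Cache: [R(c=1) T(c=1) S(c=2)]
  5. access T: HIT, count now 2. Cache: [R(c=1) S(c=2) T(c=2)]
  6. access T: HIT, count now 3. Cache: [R(c=1) S(c=2) T(c=3)]
  7. access E: MISS, evict R(c=1). Cache: [E(c=1) S(c=2) T(c=3)]
  8. access R: MISS, evict E(c=1). Cache: [R(c=1) S(c=2) T(c=3)]
  9. access S: HIT, count now 3. Cache: [R(c=1) T(c=3) S(c=3)]
  10. access T: HIT, count now 4. Cache: [R(c=1) S(c=3) T(c=4)]
  11. access I: MISS, evict R(c=1). Cache: [I(c=1) S(c=3) T(c=4)]
  12. access S: HIT, count now 4. Cache: [I(c=1) T(c=4) S(c=4)]
  13. access S: HIT, count now 5. Cache: [I(c=1) T(c=4) S(c=5)]
  14. access R: MISS, evict I(c=1). Cache: [R(c=1) T(c=4) S(c=5)]
  15. access S: HIT, count now 6. Cache: [R(c=1) T(c=4) S(c=6)]
  16. access I: MISS, evict R(c=1). Cache: [I(c=1) T(c=4) S(c=6)]
  17. access T: HIT, count now 5. Cache: [I(c=1) T(c=5) S(c=6)]
  18. access R: MISS, evict I(c=1). Cache: [R(c=1) T(c=5) S(c=6)]
  19. access R: HIT, count now 2. Cache: [R(c=2) T(c=5) S(c=6)]
  20. access R: HIT, count now 3. Cache: [R(c=3) T(c=5) S(c=6)]
  21. access S: HIT, count now 7. Cache: [R(c=3) T(c=5) S(c=7)]
  22. access R: HIT, count now 4. Cache: [R(c=4) T(c=5) S(c=7)]
  23. access R: HIT, count now 5. Cache: [T(c=5) R(c=5) S(c=7)]
  24. access R: HIT, count now 6. Cache: [T(c=5) R(c=6) S(c=7)]
  25. access S: HIT, count now 8. Cache: [T(c=5) R(c=6) S(c=8)]
  26. access R: HIT, count now 7. Cache: [T(c=5) R(c=7) S(c=8)]
  27. access S: HIT, count now 9. Cache: [T(c=5) R(c=7) S(c=9)]
Total: 18 hits, 9 misses, 6 evictions

Hit rate = 18/27 = 2/3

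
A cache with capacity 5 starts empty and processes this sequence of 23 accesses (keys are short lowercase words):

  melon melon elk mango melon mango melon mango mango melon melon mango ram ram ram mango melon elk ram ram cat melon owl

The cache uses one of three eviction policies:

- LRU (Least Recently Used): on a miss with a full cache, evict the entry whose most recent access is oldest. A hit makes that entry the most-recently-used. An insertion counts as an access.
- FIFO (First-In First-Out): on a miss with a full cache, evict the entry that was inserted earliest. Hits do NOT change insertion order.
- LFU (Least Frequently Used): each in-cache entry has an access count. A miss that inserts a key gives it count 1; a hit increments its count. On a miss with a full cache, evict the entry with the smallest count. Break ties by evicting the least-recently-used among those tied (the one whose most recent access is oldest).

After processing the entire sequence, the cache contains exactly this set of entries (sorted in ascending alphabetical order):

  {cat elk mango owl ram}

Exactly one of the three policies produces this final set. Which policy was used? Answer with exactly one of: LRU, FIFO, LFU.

Simulating under each policy and comparing final sets:
  LRU: final set = {cat elk melon owl ram} -> differs
  FIFO: final set = {cat elk mango owl ram} -> MATCHES target
  LFU: final set = {elk mango melon owl ram} -> differs
Only FIFO produces the target set.

Answer: FIFO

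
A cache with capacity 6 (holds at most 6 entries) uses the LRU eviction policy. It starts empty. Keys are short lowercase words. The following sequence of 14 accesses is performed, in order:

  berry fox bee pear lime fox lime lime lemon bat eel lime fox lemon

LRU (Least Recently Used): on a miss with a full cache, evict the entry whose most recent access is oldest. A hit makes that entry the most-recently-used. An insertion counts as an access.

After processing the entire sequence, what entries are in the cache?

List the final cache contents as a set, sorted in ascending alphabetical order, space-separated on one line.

Answer: bat eel fox lemon lime pear

Derivation:
LRU simulation (capacity=6):
  1. access berry: MISS. Cache (LRU->MRU): [berry]
  2. access fox: MISS. Cache (LRU->MRU): [berry fox]
  3. access bee: MISS. Cache (LRU->MRU): [berry fox bee]
  4. access pear: MISS. Cache (LRU->MRU): [berry fox bee pear]
  5. access lime: MISS. Cache (LRU->MRU): [berry fox bee pear lime]
  6. access fox: HIT. Cache (LRU->MRU): [berry bee pear lime fox]
  7. access lime: HIT. Cache (LRU->MRU): [berry bee pear fox lime]
  8. access lime: HIT. Cache (LRU->MRU): [berry bee pear fox lime]
  9. access lemon: MISS. Cache (LRU->MRU): [berry bee pear fox lime lemon]
  10. access bat: MISS, evict berry. Cache (LRU->MRU): [bee pear fox lime lemon bat]
  11. access eel: MISS, evict bee. Cache (LRU->MRU): [pear fox lime lemon bat eel]
  12. access lime: HIT. Cache (LRU->MRU): [pear fox lemon bat eel lime]
  13. access fox: HIT. Cache (LRU->MRU): [pear lemon bat eel lime fox]
  14. access lemon: HIT. Cache (LRU->MRU): [pear bat eel lime fox lemon]
Total: 6 hits, 8 misses, 2 evictions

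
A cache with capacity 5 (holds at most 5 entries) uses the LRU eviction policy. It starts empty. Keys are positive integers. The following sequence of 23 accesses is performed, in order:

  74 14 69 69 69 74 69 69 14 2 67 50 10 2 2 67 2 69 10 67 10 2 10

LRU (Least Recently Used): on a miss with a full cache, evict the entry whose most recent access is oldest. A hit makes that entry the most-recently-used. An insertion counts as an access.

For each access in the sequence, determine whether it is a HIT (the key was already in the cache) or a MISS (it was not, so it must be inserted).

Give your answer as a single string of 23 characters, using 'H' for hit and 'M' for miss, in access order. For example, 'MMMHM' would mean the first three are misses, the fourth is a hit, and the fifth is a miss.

LRU simulation (capacity=5):
  1. access 74: MISS. Cache (LRU->MRU): [74]
  2. access 14: MISS. Cache (LRU->MRU): [74 14]
  3. access 69: MISS. Cache (LRU->MRU): [74 14 69]
  4. access 69: HIT. Cache (LRU->MRU): [74 14 69]
  5. access 69: HIT. Cache (LRU->MRU): [74 14 69]
  6. access 74: HIT. Cache (LRU->MRU): [14 69 74]
  7. access 69: HIT. Cache (LRU->MRU): [14 74 69]
  8. access 69: HIT. Cache (LRU->MRU): [14 74 69]
  9. access 14: HIT. Cache (LRU->MRU): [74 69 14]
  10. access 2: MISS. Cache (LRU->MRU): [74 69 14 2]
  11. access 67: MISS. Cache (LRU->MRU): [74 69 14 2 67]
  12. access 50: MISS, evict 74. Cache (LRU->MRU): [69 14 2 67 50]
  13. access 10: MISS, evict 69. Cache (LRU->MRU): [14 2 67 50 10]
  14. access 2: HIT. Cache (LRU->MRU): [14 67 50 10 2]
  15. access 2: HIT. Cache (LRU->MRU): [14 67 50 10 2]
  16. access 67: HIT. Cache (LRU->MRU): [14 50 10 2 67]
  17. access 2: HIT. Cache (LRU->MRU): [14 50 10 67 2]
  18. access 69: MISS, evict 14. Cache (LRU->MRU): [50 10 67 2 69]
  19. access 10: HIT. Cache (LRU->MRU): [50 67 2 69 10]
  20. access 67: HIT. Cache (LRU->MRU): [50 2 69 10 67]
  21. access 10: HIT. Cache (LRU->MRU): [50 2 69 67 10]
  22. access 2: HIT. Cache (LRU->MRU): [50 69 67 10 2]
  23. access 10: HIT. Cache (LRU->MRU): [50 69 67 2 10]
Total: 15 hits, 8 misses, 3 evictions

Answer: MMMHHHHHHMMMMHHHHMHHHHH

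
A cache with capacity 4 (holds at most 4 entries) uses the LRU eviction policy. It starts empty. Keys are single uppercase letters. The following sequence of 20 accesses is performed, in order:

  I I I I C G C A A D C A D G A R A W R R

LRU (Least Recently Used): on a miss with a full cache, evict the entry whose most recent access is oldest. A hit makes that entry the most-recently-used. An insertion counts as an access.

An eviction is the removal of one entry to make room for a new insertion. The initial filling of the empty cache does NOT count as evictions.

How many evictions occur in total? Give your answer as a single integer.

LRU simulation (capacity=4):
  1. access I: MISS. Cache (LRU->MRU): [I]
  2. access I: HIT. Cache (LRU->MRU): [I]
  3. access I: HIT. Cache (LRU->MRU): [I]
  4. access I: HIT. Cache (LRU->MRU): [I]
  5. access C: MISS. Cache (LRU->MRU): [I C]
  6. access G: MISS. Cache (LRU->MRU): [I C G]
  7. access C: HIT. Cache (LRU->MRU): [I G C]
  8. access A: MISS. Cache (LRU->MRU): [I G C A]
  9. access A: HIT. Cache (LRU->MRU): [I G C A]
  10. access D: MISS, evict I. Cache (LRU->MRU): [G C A D]
  11. access C: HIT. Cache (LRU->MRU): [G A D C]
  12. access A: HIT. Cache (LRU->MRU): [G D C A]
  13. access D: HIT. Cache (LRU->MRU): [G C A D]
  14. access G: HIT. Cache (LRU->MRU): [C A D G]
  15. access A: HIT. Cache (LRU->MRU): [C D G A]
  16. access R: MISS, evict C. Cache (LRU->MRU): [D G A R]
  17. access A: HIT. Cache (LRU->MRU): [D G R A]
  18. access W: MISS, evict D. Cache (LRU->MRU): [G R A W]
  19. access R: HIT. Cache (LRU->MRU): [G A W R]
  20. access R: HIT. Cache (LRU->MRU): [G A W R]
Total: 13 hits, 7 misses, 3 evictions

Answer: 3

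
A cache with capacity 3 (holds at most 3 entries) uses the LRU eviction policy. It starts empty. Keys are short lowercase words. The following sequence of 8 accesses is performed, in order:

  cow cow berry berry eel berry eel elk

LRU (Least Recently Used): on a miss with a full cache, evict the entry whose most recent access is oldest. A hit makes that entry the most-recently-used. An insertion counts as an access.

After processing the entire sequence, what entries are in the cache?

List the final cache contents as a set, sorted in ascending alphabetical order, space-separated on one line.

LRU simulation (capacity=3):
  1. access cow: MISS. Cache (LRU->MRU): [cow]
  2. access cow: HIT. Cache (LRU->MRU): [cow]
  3. access berry: MISS. Cache (LRU->MRU): [cow berry]
  4. access berry: HIT. Cache (LRU->MRU): [cow berry]
  5. access eel: MISS. Cache (LRU->MRU): [cow berry eel]
  6. access berry: HIT. Cache (LRU->MRU): [cow eel berry]
  7. access eel: HIT. Cache (LRU->MRU): [cow berry eel]
  8. access elk: MISS, evict cow. Cache (LRU->MRU): [berry eel elk]
Total: 4 hits, 4 misses, 1 evictions

Answer: berry eel elk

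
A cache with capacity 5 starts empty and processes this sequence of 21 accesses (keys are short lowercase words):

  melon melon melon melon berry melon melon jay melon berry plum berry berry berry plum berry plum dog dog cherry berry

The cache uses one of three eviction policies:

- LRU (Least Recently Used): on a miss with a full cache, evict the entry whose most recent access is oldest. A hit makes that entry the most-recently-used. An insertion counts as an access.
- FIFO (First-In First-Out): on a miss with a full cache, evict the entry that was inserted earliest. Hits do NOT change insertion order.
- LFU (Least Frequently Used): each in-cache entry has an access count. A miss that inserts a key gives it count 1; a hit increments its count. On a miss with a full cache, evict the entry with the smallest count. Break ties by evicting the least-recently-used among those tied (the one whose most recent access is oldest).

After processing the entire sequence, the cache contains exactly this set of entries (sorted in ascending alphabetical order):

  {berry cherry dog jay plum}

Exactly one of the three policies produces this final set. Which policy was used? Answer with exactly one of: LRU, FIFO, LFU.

Simulating under each policy and comparing final sets:
  LRU: final set = {berry cherry dog melon plum} -> differs
  FIFO: final set = {berry cherry dog jay plum} -> MATCHES target
  LFU: final set = {berry cherry dog melon plum} -> differs
Only FIFO produces the target set.

Answer: FIFO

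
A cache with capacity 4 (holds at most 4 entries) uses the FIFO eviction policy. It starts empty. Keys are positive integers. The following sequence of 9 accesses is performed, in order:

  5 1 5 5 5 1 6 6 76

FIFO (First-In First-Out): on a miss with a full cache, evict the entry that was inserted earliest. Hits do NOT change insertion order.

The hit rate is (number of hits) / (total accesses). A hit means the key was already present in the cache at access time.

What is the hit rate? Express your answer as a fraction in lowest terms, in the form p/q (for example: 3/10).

FIFO simulation (capacity=4):
  1. access 5: MISS. Cache (old->new): [5]
  2. access 1: MISS. Cache (old->new): [5 1]
  3. access 5: HIT. Cache (old->new): [5 1]
  4. access 5: HIT. Cache (old->new): [5 1]
  5. access 5: HIT. Cache (old->new): [5 1]
  6. access 1: HIT. Cache (old->new): [5 1]
  7. access 6: MISS. Cache (old->new): [5 1 6]
  8. access 6: HIT. Cache (old->new): [5 1 6]
  9. access 76: MISS. Cache (old->new): [5 1 6 76]
Total: 5 hits, 4 misses, 0 evictions

Hit rate = 5/9

Answer: 5/9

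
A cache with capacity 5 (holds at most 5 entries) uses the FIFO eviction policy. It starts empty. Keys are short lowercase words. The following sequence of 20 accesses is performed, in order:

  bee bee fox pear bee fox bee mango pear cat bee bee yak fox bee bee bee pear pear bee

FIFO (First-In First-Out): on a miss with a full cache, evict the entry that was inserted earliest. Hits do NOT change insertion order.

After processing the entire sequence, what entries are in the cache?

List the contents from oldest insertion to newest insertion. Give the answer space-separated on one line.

Answer: pear mango cat yak bee

Derivation:
FIFO simulation (capacity=5):
  1. access bee: MISS. Cache (old->new): [bee]
  2. access bee: HIT. Cache (old->new): [bee]
  3. access fox: MISS. Cache (old->new): [bee fox]
  4. access pear: MISS. Cache (old->new): [bee fox pear]
  5. access bee: HIT. Cache (old->new): [bee fox pear]
  6. access fox: HIT. Cache (old->new): [bee fox pear]
  7. access bee: HIT. Cache (old->new): [bee fox pear]
  8. access mango: MISS. Cache (old->new): [bee fox pear mango]
  9. access pear: HIT. Cache (old->new): [bee fox pear mango]
  10. access cat: MISS. Cache (old->new): [bee fox pear mango cat]
  11. access bee: HIT. Cache (old->new): [bee fox pear mango cat]
  12. access bee: HIT. Cache (old->new): [bee fox pear mango cat]
  13. access yak: MISS, evict bee. Cache (old->new): [fox pear mango cat yak]
  14. access fox: HIT. Cache (old->new): [fox pear mango cat yak]
  15. access bee: MISS, evict fox. Cache (old->new): [pear mango cat yak bee]
  16. access bee: HIT. Cache (old->new): [pear mango cat yak bee]
  17. access bee: HIT. Cache (old->new): [pear mango cat yak bee]
  18. access pear: HIT. Cache (old->new): [pear mango cat yak bee]
  19. access pear: HIT. Cache (old->new): [pear mango cat yak bee]
  20. access bee: HIT. Cache (old->new): [pear mango cat yak bee]
Total: 13 hits, 7 misses, 2 evictions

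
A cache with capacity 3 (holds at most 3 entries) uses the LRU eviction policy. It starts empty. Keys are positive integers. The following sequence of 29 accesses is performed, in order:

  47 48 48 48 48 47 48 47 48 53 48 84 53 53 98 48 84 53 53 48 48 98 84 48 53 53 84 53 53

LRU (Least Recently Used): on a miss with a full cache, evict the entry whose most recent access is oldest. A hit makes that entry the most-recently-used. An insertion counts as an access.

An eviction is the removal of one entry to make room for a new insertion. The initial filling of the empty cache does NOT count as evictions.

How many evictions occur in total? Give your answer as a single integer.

LRU simulation (capacity=3):
  1. access 47: MISS. Cache (LRU->MRU): [47]
  2. access 48: MISS. Cache (LRU->MRU): [47 48]
  3. access 48: HIT. Cache (LRU->MRU): [47 48]
  4. access 48: HIT. Cache (LRU->MRU): [47 48]
  5. access 48: HIT. Cache (LRU->MRU): [47 48]
  6. access 47: HIT. Cache (LRU->MRU): [48 47]
  7. access 48: HIT. Cache (LRU->MRU): [47 48]
  8. access 47: HIT. Cache (LRU->MRU): [48 47]
  9. access 48: HIT. Cache (LRU->MRU): [47 48]
  10. access 53: MISS. Cache (LRU->MRU): [47 48 53]
  11. access 48: HIT. Cache (LRU->MRU): [47 53 48]
  12. access 84: MISS, evict 47. Cache (LRU->MRU): [53 48 84]
  13. access 53: HIT. Cache (LRU->MRU): [48 84 53]
  14. access 53: HIT. Cache (LRU->MRU): [48 84 53]
  15. access 98: MISS, evict 48. Cache (LRU->MRU): [84 53 98]
  16. access 48: MISS, evict 84. Cache (LRU->MRU): [53 98 48]
  17. access 84: MISS, evict 53. Cache (LRU->MRU): [98 48 84]
  18. access 53: MISS, evict 98. Cache (LRU->MRU): [48 84 53]
  19. access 53: HIT. Cache (LRU->MRU): [48 84 53]
  20. access 48: HIT. Cache (LRU->MRU): [84 53 48]
  21. access 48: HIT. Cache (LRU->MRU): [84 53 48]
  22. access 98: MISS, evict 84. Cache (LRU->MRU): [53 48 98]
  23. access 84: MISS, evict 53. Cache (LRU->MRU): [48 98 84]
  24. access 48: HIT. Cache (LRU->MRU): [98 84 48]
  25. access 53: MISS, evict 98. Cache (LRU->MRU): [84 48 53]
  26. access 53: HIT. Cache (LRU->MRU): [84 48 53]
  27. access 84: HIT. Cache (LRU->MRU): [48 53 84]
  28. access 53: HIT. Cache (LRU->MRU): [48 84 53]
  29. access 53: HIT. Cache (LRU->MRU): [48 84 53]
Total: 18 hits, 11 misses, 8 evictions

Answer: 8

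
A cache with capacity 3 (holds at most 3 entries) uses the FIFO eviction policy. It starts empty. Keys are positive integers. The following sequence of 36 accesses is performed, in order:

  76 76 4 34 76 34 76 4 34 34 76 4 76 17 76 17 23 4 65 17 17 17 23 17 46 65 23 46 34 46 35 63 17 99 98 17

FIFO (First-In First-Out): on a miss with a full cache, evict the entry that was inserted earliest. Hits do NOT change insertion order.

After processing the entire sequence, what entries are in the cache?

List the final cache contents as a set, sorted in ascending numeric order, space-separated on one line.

Answer: 17 98 99

Derivation:
FIFO simulation (capacity=3):
  1. access 76: MISS. Cache (old->new): [76]
  2. access 76: HIT. Cache (old->new): [76]
  3. access 4: MISS. Cache (old->new): [76 4]
  4. access 34: MISS. Cache (old->new): [76 4 34]
  5. access 76: HIT. Cache (old->new): [76 4 34]
  6. access 34: HIT. Cache (old->new): [76 4 34]
  7. access 76: HIT. Cache (old->new): [76 4 34]
  8. access 4: HIT. Cache (old->new): [76 4 34]
  9. access 34: HIT. Cache (old->new): [76 4 34]
  10. access 34: HIT. Cache (old->new): [76 4 34]
  11. access 76: HIT. Cache (old->new): [76 4 34]
  12. access 4: HIT. Cache (old->new): [76 4 34]
  13. access 76: HIT. Cache (old->new): [76 4 34]
  14. access 17: MISS, evict 76. Cache (old->new): [4 34 17]
  15. access 76: MISS, evict 4. Cache (old->new): [34 17 76]
  16. access 17: HIT. Cache (old->new): [34 17 76]
  17. access 23: MISS, evict 34. Cache (old->new): [17 76 23]
  18. access 4: MISS, evict 17. Cache (old->new): [76 23 4]
  19. access 65: MISS, evict 76. Cache (old->new): [23 4 65]
  20. access 17: MISS, evict 23. Cache (old->new): [4 65 17]
  21. access 17: HIT. Cache (old->new): [4 65 17]
  22. access 17: HIT. Cache (old->new): [4 65 17]
  23. access 23: MISS, evict 4. Cache (old->new): [65 17 23]
  24. access 17: HIT. Cache (old->new): [65 17 23]
  25. access 46: MISS, evict 65. Cache (old->new): [17 23 46]
  26. access 65: MISS, evict 17. Cache (old->new): [23 46 65]
  27. access 23: HIT. Cache (old->new): [23 46 65]
  28. access 46: HIT. Cache (old->new): [23 46 65]
  29. access 34: MISS, evict 23. Cache (old->new): [46 65 34]
  30. access 46: HIT. Cache (old->new): [46 65 34]
  31. access 35: MISS, evict 46. Cache (old->new): [65 34 35]
  32. access 63: MISS, evict 65. Cache (old->new): [34 35 63]
  33. access 17: MISS, evict 34. Cache (old->new): [35 63 17]
  34. access 99: MISS, evict 35. Cache (old->new): [63 17 99]
  35. access 98: MISS, evict 63. Cache (old->new): [17 99 98]
  36. access 17: HIT. Cache (old->new): [17 99 98]
Total: 18 hits, 18 misses, 15 evictions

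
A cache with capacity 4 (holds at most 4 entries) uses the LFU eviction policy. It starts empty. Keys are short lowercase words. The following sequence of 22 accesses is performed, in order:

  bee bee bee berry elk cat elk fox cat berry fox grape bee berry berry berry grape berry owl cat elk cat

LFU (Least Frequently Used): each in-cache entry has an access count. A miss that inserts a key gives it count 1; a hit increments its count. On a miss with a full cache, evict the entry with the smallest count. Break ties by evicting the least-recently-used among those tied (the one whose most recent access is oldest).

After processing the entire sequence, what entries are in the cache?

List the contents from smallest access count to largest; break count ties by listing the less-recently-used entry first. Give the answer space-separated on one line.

Answer: elk bee berry cat

Derivation:
LFU simulation (capacity=4):
  1. access bee: MISS. Cache: [bee(c=1)]
  2. access bee: HIT, count now 2. Cache: [bee(c=2)]
  3. access bee: HIT, count now 3. Cache: [bee(c=3)]
  4. access berry: MISS. Cache: [berry(c=1) bee(c=3)]
  5. access elk: MISS. Cache: [berry(c=1) elk(c=1) bee(c=3)]
  6. access cat: MISS. Cache: [berry(c=1) elk(c=1) cat(c=1) bee(c=3)]
  7. access elk: HIT, count now 2. Cache: [berry(c=1) cat(c=1) elk(c=2) bee(c=3)]
  8. access fox: MISS, evict berry(c=1). Cache: [cat(c=1) fox(c=1) elk(c=2) bee(c=3)]
  9. access cat: HIT, count now 2. Cache: [fox(c=1) elk(c=2) cat(c=2) bee(c=3)]
  10. access berry: MISS, evict fox(c=1). Cache: [berry(c=1) elk(c=2) cat(c=2) bee(c=3)]
  11. access fox: MISS, evict berry(c=1). Cache: [fox(c=1) elk(c=2) cat(c=2) bee(c=3)]
  12. access grape: MISS, evict fox(c=1). Cache: [grape(c=1) elk(c=2) cat(c=2) bee(c=3)]
  13. access bee: HIT, count now 4. Cache: [grape(c=1) elk(c=2) cat(c=2) bee(c=4)]
  14. access berry: MISS, evict grape(c=1). Cache: [berry(c=1) elk(c=2) cat(c=2) bee(c=4)]
  15. access berry: HIT, count now 2. Cache: [elk(c=2) cat(c=2) berry(c=2) bee(c=4)]
  16. access berry: HIT, count now 3. Cache: [elk(c=2) cat(c=2) berry(c=3) bee(c=4)]
  17. access grape: MISS, evict elk(c=2). Cache: [grape(c=1) cat(c=2) berry(c=3) bee(c=4)]
  18. access berry: HIT, count now 4. Cache: [grape(c=1) cat(c=2) bee(c=4) berry(c=4)]
  19. access owl: MISS, evict grape(c=1). Cache: [owl(c=1) cat(c=2) bee(c=4) berry(c=4)]
  20. access cat: HIT, count now 3. Cache: [owl(c=1) cat(c=3) bee(c=4) berry(c=4)]
  21. access elk: MISS, evict owl(c=1). Cache: [elk(c=1) cat(c=3) bee(c=4) berry(c=4)]
  22. access cat: HIT, count now 4. Cache: [elk(c=1) bee(c=4) berry(c=4) cat(c=4)]
Total: 10 hits, 12 misses, 8 evictions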